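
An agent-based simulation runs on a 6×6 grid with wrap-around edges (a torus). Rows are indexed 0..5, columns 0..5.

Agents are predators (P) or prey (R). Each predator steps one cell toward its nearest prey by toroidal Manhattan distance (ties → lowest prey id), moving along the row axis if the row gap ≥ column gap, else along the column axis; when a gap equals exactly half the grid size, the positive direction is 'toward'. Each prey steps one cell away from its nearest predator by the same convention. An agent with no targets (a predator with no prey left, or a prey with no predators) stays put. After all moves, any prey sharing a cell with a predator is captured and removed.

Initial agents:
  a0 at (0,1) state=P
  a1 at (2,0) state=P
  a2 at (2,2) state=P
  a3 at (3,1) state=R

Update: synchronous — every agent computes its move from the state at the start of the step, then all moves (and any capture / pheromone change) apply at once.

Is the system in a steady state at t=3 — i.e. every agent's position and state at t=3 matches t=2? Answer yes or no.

no

t=1: a0@(1,1):P a1@(3,0):P a2@(3,2):P a3@(4,1):R
t=2: a0@(2,1):P a1@(4,0):P a2@(4,2):P a3@(5,1):R
t=3: a0@(3,1):P a1@(5,0):P a2@(5,2):P a3@(0,1):R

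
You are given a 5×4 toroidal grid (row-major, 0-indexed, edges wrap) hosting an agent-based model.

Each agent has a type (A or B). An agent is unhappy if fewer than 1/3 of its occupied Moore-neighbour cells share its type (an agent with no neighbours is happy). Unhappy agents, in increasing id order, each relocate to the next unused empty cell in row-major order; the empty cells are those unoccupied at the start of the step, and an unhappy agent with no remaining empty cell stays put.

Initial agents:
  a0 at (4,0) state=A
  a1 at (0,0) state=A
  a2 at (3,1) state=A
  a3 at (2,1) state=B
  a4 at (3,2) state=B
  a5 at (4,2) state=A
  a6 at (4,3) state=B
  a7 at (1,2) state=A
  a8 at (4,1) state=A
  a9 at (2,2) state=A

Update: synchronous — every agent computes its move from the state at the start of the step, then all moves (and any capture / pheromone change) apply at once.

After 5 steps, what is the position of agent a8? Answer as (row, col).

(4, 1)

t=1: a0@(4,0):A a1@(0,0):A a2@(3,1):A a3@(0,1):B a4@(3,2):B a5@(4,2):A a6@(0,2):B a7@(1,2):A a8@(4,1):A a9@(2,2):A
t=2: a0@(4,0):A a1@(0,0):A a2@(3,1):A a3@(0,3):B a4@(1,0):B a5@(4,2):A a6@(1,1):B a7@(1,2):A a8@(4,1):A a9@(2,2):A
t=3: a0@(4,0):A a1@(0,0):A a2@(3,1):A a3@(0,1):B a4@(1,0):B a5@(4,2):A a6@(0,2):B a7@(1,2):A a8@(4,1):A a9@(2,2):A
t=4: a0@(4,0):A a1@(0,0):A a2@(3,1):A a3@(0,3):B a4@(1,0):B a5@(4,2):A a6@(1,1):B a7@(1,2):A a8@(4,1):A a9@(2,2):A
t=5: a0@(4,0):A a1@(0,0):A a2@(3,1):A a3@(0,1):B a4@(1,0):B a5@(4,2):A a6@(0,2):B a7@(1,2):A a8@(4,1):A a9@(2,2):A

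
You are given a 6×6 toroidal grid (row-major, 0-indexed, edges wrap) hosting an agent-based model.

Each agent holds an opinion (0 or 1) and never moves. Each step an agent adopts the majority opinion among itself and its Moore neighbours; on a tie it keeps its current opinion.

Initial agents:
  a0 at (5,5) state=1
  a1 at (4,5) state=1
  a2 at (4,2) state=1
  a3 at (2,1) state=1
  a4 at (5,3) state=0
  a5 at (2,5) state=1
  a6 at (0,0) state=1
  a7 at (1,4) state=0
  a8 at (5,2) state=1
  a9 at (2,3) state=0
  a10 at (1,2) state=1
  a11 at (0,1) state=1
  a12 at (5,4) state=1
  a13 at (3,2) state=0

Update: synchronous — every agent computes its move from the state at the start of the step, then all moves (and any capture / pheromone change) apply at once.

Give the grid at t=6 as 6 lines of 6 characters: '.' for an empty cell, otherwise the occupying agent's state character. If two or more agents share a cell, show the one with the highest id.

11....
..1.0.
.1.0.1
..0...
..1..1
..1111

t=1: a0@(5,5):1 a1@(4,5):1 a2@(4,2):1 a3@(2,1):1 a4@(5,3):1 a5@(2,5):1 a6@(0,0):1 a7@(1,4):0 a8@(5,2):1 a9@(2,3):0 a10@(1,2):1 a11@(0,1):1 a12@(5,4):1 a13@(3,2):0
t=2: (unchanged — steady state)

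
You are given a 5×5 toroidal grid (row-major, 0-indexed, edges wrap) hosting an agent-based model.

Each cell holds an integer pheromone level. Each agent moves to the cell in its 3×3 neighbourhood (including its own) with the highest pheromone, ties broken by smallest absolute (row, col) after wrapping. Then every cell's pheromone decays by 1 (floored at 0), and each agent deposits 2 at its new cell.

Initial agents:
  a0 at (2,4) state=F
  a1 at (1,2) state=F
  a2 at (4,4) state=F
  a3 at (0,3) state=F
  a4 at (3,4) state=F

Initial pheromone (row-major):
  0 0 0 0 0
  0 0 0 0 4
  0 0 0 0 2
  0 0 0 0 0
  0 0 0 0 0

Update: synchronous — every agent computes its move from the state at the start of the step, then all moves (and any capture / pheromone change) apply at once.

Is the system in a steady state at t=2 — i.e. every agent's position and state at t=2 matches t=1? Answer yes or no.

t=1: a0@(1,4) a1@(0,1) a2@(0,0) a3@(1,4) a4@(2,4) | pheromone: 2 2 0 0 0 / 0 0 0 0 7 / 0 0 0 0 3 / 0 0 0 0 0 / 0 0 0 0 0
t=2: a0@(1,4) a1@(0,0) a2@(1,4) a3@(1,4) a4@(1,4) | pheromone: 3 1 0 0 0 / 0 0 0 0 14 / 0 0 0 0 2 / 0 0 0 0 0 / 0 0 0 0 0

no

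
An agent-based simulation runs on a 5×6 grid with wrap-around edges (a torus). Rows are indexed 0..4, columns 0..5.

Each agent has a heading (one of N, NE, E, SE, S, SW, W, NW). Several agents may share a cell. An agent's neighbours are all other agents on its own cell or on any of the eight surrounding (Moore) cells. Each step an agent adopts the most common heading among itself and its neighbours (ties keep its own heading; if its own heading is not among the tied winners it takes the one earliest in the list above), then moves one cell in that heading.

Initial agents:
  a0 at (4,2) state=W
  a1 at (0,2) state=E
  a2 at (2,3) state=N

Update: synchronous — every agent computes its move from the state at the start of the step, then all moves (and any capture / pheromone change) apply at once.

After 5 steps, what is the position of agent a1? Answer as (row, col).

(0, 1)

t=1: a0@(4,1):W a1@(0,3):E a2@(1,3):N
t=2: a0@(4,0):W a1@(0,4):E a2@(0,3):N
t=3: a0@(4,5):W a1@(0,5):E a2@(4,3):N
t=4: a0@(4,4):W a1@(0,0):E a2@(3,3):N
t=5: a0@(4,3):W a1@(0,1):E a2@(2,3):N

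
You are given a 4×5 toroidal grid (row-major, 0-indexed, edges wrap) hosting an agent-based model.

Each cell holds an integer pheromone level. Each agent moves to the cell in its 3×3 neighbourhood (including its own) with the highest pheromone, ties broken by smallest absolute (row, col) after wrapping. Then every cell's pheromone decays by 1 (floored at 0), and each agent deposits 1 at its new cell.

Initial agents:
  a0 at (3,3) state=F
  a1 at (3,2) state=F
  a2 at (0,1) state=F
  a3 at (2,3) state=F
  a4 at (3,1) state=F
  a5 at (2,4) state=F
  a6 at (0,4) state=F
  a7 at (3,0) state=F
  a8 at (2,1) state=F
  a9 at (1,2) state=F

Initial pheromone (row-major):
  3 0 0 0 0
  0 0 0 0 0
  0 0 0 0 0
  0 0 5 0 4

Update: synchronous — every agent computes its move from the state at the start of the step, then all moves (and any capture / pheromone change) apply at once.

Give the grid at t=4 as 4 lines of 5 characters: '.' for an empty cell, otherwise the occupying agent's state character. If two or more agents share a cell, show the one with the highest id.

t=1: a0@(3,2) a1@(3,2) a2@(3,2) a3@(3,2) a4@(3,2) a5@(3,4) a6@(3,4) a7@(3,4) a8@(3,2) a9@(0,1) | pheromone: 2 1 0 0 0 / 0 0 0 0 0 / 0 0 0 0 0 / 0 0 10 0 6
t=2: a0@(3,2) a1@(3,2) a2@(3,2) a3@(3,2) a4@(3,2) a5@(3,4) a6@(3,4) a7@(3,4) a8@(3,2) a9@(3,2) | pheromone: 1 0 0 0 0 / 0 0 0 0 0 / 0 0 0 0 0 / 0 0 16 0 8
t=3: a0@(3,2) a1@(3,2) a2@(3,2) a3@(3,2) a4@(3,2) a5@(3,4) a6@(3,4) a7@(3,4) a8@(3,2) a9@(3,2) | pheromone: 0 0 0 0 0 / 0 0 0 0 0 / 0 0 0 0 0 / 0 0 22 0 10
t=4: a0@(3,2) a1@(3,2) a2@(3,2) a3@(3,2) a4@(3,2) a5@(3,4) a6@(3,4) a7@(3,4) a8@(3,2) a9@(3,2) | pheromone: 0 0 0 0 0 / 0 0 0 0 0 / 0 0 0 0 0 / 0 0 28 0 12

.....
.....
.....
..F.F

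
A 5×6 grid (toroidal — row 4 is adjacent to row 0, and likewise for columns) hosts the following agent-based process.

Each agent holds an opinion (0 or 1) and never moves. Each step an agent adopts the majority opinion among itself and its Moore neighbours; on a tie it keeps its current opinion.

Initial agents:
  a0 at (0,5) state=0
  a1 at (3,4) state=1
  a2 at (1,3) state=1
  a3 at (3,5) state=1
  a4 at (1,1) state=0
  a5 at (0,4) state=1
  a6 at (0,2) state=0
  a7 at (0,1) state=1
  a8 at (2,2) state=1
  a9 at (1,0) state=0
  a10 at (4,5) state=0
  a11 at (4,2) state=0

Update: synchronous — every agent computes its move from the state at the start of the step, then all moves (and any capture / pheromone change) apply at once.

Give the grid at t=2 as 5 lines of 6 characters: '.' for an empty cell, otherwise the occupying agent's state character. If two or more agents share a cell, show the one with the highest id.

t=1: a0@(0,5):0 a1@(3,4):1 a2@(1,3):1 a3@(3,5):1 a4@(1,1):0 a5@(0,4):1 a6@(0,2):0 a7@(0,1):0 a8@(2,2):1 a9@(1,0):0 a10@(4,5):1 a11@(4,2):0
t=2: (unchanged — steady state)

.00.10
00.1..
..1...
....11
..0..1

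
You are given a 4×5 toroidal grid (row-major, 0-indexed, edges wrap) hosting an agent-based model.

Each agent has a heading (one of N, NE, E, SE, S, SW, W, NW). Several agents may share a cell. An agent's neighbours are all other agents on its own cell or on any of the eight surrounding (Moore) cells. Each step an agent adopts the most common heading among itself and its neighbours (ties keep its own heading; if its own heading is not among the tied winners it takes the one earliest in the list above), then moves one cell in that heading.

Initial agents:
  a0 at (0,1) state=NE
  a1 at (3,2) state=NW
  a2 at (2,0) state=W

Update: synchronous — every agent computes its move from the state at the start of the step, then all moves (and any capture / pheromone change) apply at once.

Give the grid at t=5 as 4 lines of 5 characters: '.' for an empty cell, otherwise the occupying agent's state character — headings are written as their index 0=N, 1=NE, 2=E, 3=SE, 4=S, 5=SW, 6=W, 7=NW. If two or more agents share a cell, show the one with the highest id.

.....
.....
6.7..
.1...

t=1: a0@(3,2):NE a1@(2,1):NW a2@(2,4):W
t=2: a0@(2,3):NE a1@(1,0):NW a2@(2,3):W
t=3: a0@(1,4):NE a1@(0,4):NW a2@(2,2):W
t=4: a0@(0,0):NE a1@(3,3):NW a2@(2,1):W
t=5: a0@(3,1):NE a1@(2,2):NW a2@(2,0):W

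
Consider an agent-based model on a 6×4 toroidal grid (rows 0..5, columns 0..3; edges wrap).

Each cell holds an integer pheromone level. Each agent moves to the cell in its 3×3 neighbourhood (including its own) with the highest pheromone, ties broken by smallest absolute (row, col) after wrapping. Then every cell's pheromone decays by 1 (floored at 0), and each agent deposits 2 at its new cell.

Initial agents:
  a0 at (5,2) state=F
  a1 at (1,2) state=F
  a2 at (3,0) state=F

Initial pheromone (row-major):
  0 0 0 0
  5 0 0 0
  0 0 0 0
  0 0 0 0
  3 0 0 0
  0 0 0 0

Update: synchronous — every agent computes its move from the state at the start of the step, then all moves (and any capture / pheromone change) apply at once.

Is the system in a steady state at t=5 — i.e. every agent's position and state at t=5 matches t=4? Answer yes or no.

yes

t=1: a0@(0,1) a1@(0,1) a2@(4,0) | pheromone: 0 4 0 0 / 4 0 0 0 / 0 0 0 0 / 0 0 0 0 / 4 0 0 0 / 0 0 0 0
t=2: a0@(0,1) a1@(0,1) a2@(4,0) | pheromone: 0 7 0 0 / 3 0 0 0 / 0 0 0 0 / 0 0 0 0 / 5 0 0 0 / 0 0 0 0
t=3: a0@(0,1) a1@(0,1) a2@(4,0) | pheromone: 0 10 0 0 / 2 0 0 0 / 0 0 0 0 / 0 0 0 0 / 6 0 0 0 / 0 0 0 0
t=4: a0@(0,1) a1@(0,1) a2@(4,0) | pheromone: 0 13 0 0 / 1 0 0 0 / 0 0 0 0 / 0 0 0 0 / 7 0 0 0 / 0 0 0 0
t=5: a0@(0,1) a1@(0,1) a2@(4,0) | pheromone: 0 16 0 0 / 0 0 0 0 / 0 0 0 0 / 0 0 0 0 / 8 0 0 0 / 0 0 0 0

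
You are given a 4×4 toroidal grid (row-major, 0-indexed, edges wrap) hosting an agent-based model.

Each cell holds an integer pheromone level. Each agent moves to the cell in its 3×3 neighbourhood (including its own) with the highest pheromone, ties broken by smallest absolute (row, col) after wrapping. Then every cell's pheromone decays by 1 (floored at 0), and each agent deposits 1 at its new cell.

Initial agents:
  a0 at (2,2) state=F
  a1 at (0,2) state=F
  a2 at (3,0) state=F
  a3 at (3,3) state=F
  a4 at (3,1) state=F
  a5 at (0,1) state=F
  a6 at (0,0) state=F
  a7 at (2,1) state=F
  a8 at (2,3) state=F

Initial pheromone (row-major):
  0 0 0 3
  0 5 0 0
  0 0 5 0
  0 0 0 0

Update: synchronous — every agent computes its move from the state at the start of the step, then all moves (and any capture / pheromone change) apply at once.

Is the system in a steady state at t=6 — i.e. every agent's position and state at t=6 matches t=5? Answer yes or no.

yes

t=1: a0@(1,1) a1@(1,1) a2@(0,3) a3@(2,2) a4@(2,2) a5@(1,1) a6@(1,1) a7@(1,1) a8@(2,2) | pheromone: 0 0 0 3 / 0 9 0 0 / 0 0 7 0 / 0 0 0 0
t=2: a0@(1,1) a1@(1,1) a2@(0,3) a3@(1,1) a4@(1,1) a5@(1,1) a6@(1,1) a7@(1,1) a8@(1,1) | pheromone: 0 0 0 3 / 0 16 0 0 / 0 0 6 0 / 0 0 0 0
t=3: a0@(1,1) a1@(1,1) a2@(0,3) a3@(1,1) a4@(1,1) a5@(1,1) a6@(1,1) a7@(1,1) a8@(1,1) | pheromone: 0 0 0 3 / 0 23 0 0 / 0 0 5 0 / 0 0 0 0
t=4: a0@(1,1) a1@(1,1) a2@(0,3) a3@(1,1) a4@(1,1) a5@(1,1) a6@(1,1) a7@(1,1) a8@(1,1) | pheromone: 0 0 0 3 / 0 30 0 0 / 0 0 4 0 / 0 0 0 0
t=5: a0@(1,1) a1@(1,1) a2@(0,3) a3@(1,1) a4@(1,1) a5@(1,1) a6@(1,1) a7@(1,1) a8@(1,1) | pheromone: 0 0 0 3 / 0 37 0 0 / 0 0 3 0 / 0 0 0 0
t=6: a0@(1,1) a1@(1,1) a2@(0,3) a3@(1,1) a4@(1,1) a5@(1,1) a6@(1,1) a7@(1,1) a8@(1,1) | pheromone: 0 0 0 3 / 0 44 0 0 / 0 0 2 0 / 0 0 0 0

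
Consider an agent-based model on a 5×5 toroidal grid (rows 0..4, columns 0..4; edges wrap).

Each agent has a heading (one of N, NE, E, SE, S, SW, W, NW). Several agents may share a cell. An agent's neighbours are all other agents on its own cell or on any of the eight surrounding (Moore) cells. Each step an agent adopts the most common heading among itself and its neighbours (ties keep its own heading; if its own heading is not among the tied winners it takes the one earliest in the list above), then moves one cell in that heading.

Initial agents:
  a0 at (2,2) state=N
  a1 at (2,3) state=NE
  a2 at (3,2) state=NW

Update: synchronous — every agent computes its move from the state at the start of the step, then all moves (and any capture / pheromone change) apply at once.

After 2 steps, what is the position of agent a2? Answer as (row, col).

t=1: a0@(1,2):N a1@(1,4):NE a2@(2,1):NW
t=2: a0@(0,2):N a1@(0,0):NE a2@(1,0):NW

(1, 0)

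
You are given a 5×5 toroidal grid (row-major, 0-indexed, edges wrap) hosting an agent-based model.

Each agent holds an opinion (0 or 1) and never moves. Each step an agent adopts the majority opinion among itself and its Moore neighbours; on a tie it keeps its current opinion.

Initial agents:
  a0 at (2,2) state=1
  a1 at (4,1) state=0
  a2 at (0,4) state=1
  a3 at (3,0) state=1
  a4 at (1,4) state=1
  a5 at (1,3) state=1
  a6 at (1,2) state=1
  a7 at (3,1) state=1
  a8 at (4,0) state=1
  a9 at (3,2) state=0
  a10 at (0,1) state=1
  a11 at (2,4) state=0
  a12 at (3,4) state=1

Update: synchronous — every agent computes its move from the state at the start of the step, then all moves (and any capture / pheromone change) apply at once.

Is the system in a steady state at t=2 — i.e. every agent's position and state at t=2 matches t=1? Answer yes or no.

no

t=1: a0@(2,2):1 a1@(4,1):1 a2@(0,4):1 a3@(3,0):1 a4@(1,4):1 a5@(1,3):1 a6@(1,2):1 a7@(3,1):1 a8@(4,0):1 a9@(3,2):0 a10@(0,1):1 a11@(2,4):1 a12@(3,4):1
t=2: a0@(2,2):1 a1@(4,1):1 a2@(0,4):1 a3@(3,0):1 a4@(1,4):1 a5@(1,3):1 a6@(1,2):1 a7@(3,1):1 a8@(4,0):1 a9@(3,2):1 a10@(0,1):1 a11@(2,4):1 a12@(3,4):1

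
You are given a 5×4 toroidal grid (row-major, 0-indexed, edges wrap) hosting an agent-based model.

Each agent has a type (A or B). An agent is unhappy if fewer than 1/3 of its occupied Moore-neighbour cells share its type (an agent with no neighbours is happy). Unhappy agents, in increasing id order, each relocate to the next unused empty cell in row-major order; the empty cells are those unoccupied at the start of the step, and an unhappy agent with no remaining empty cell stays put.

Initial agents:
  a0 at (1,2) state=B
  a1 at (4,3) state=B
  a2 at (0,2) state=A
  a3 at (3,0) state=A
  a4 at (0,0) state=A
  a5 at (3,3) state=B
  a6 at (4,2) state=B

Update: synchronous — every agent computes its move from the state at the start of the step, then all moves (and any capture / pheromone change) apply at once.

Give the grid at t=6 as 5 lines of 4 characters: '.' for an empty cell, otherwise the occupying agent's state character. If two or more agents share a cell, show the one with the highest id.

.B.A
AA..
....
...B
..BB

t=1: a0@(0,1):B a1@(4,3):B a2@(0,3):A a3@(1,0):A a4@(1,1):A a5@(3,3):B a6@(4,2):B
t=2: (unchanged — steady state)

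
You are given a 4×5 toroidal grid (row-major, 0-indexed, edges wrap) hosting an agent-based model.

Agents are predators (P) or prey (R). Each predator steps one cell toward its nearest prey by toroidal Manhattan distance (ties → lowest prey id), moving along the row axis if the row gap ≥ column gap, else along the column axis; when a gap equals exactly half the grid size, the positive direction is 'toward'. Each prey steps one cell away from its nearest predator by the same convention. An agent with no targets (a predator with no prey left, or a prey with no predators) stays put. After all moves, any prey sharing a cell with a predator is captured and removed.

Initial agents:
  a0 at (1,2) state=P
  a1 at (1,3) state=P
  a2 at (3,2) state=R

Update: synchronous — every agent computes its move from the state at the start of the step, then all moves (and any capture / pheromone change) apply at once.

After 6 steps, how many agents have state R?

t=1: a0@(2,2):P a1@(2,3):P
t=2: (unchanged — steady state)

0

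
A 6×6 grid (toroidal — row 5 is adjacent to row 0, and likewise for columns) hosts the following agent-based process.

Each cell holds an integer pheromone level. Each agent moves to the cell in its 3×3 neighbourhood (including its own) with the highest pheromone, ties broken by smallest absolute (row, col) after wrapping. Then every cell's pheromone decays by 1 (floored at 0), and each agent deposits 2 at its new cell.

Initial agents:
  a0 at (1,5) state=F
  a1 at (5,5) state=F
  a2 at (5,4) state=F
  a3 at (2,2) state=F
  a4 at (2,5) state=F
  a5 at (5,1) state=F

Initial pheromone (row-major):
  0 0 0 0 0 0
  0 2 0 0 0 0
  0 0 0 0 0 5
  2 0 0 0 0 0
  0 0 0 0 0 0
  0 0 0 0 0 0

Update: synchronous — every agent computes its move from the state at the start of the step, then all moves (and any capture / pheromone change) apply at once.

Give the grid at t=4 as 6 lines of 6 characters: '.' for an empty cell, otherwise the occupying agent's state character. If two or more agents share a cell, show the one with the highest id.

t=1: a0@(2,5) a1@(0,0) a2@(0,3) a3@(1,1) a4@(2,5) a5@(0,0) | pheromone: 4 0 0 2 0 0 / 0 3 0 0 0 0 / 0 0 0 0 0 8 / 1 0 0 0 0 0 / 0 0 0 0 0 0 / 0 0 0 0 0 0
t=2: a0@(2,5) a1@(0,0) a2@(0,3) a3@(0,0) a4@(2,5) a5@(0,0) | pheromone: 9 0 0 3 0 0 / 0 2 0 0 0 0 / 0 0 0 0 0 11 / 0 0 0 0 0 0 / 0 0 0 0 0 0 / 0 0 0 0 0 0
t=3: a0@(2,5) a1@(0,0) a2@(0,3) a3@(0,0) a4@(2,5) a5@(0,0) | pheromone: 14 0 0 4 0 0 / 0 1 0 0 0 0 / 0 0 0 0 0 14 / 0 0 0 0 0 0 / 0 0 0 0 0 0 / 0 0 0 0 0 0
t=4: a0@(2,5) a1@(0,0) a2@(0,3) a3@(0,0) a4@(2,5) a5@(0,0) | pheromone: 19 0 0 5 0 0 / 0 0 0 0 0 0 / 0 0 0 0 0 17 / 0 0 0 0 0 0 / 0 0 0 0 0 0 / 0 0 0 0 0 0

F..F..
......
.....F
......
......
......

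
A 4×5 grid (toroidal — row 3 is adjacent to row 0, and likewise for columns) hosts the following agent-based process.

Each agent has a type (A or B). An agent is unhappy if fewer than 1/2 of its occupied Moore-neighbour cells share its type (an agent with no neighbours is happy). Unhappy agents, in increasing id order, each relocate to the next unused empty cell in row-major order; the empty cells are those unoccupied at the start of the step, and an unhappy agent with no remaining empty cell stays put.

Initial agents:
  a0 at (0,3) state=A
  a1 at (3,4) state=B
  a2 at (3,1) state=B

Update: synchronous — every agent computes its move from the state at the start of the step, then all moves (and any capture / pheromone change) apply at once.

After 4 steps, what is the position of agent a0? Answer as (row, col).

t=1: a0@(0,0):A a1@(0,1):B a2@(3,1):B
t=2: a0@(0,2):A a1@(0,1):B a2@(3,1):B
t=3: a0@(0,0):A a1@(0,1):B a2@(3,1):B
t=4: a0@(0,2):A a1@(0,1):B a2@(3,1):B

(0, 2)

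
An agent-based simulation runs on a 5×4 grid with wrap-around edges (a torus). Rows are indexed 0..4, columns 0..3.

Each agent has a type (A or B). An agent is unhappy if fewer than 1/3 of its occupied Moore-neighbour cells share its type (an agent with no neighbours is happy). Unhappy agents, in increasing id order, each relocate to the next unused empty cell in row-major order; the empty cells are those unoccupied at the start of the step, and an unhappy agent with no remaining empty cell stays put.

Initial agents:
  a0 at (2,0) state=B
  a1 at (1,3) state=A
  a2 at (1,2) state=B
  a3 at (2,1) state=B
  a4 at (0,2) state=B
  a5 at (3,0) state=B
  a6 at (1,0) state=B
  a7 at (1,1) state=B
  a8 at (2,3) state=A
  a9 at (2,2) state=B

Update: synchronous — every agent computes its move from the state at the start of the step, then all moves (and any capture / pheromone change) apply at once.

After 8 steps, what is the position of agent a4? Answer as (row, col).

t=1: a0@(2,0):B a1@(0,0):A a2@(1,2):B a3@(2,1):B a4@(0,2):B a5@(3,0):B a6@(1,0):B a7@(1,1):B a8@(0,1):A a9@(2,2):B
t=2: a0@(2,0):B a1@(0,0):A a2@(1,2):B a3@(2,1):B a4@(0,2):B a5@(3,0):B a6@(1,0):B a7@(1,1):B a8@(0,3):A a9@(2,2):B
t=3: a0@(2,0):B a1@(0,0):A a2@(1,2):B a3@(2,1):B a4@(0,2):B a5@(3,0):B a6@(1,0):B a7@(1,1):B a8@(0,1):A a9@(2,2):B
t=4: a0@(2,0):B a1@(0,0):A a2@(1,2):B a3@(2,1):B a4@(0,2):B a5@(3,0):B a6@(1,0):B a7@(1,1):B a8@(0,3):A a9@(2,2):B
t=5: a0@(2,0):B a1@(0,0):A a2@(1,2):B a3@(2,1):B a4@(0,2):B a5@(3,0):B a6@(1,0):B a7@(1,1):B a8@(0,1):A a9@(2,2):B
t=6: a0@(2,0):B a1@(0,0):A a2@(1,2):B a3@(2,1):B a4@(0,2):B a5@(3,0):B a6@(1,0):B a7@(1,1):B a8@(0,3):A a9@(2,2):B
t=7: a0@(2,0):B a1@(0,0):A a2@(1,2):B a3@(2,1):B a4@(0,2):B a5@(3,0):B a6@(1,0):B a7@(1,1):B a8@(0,1):A a9@(2,2):B
t=8: a0@(2,0):B a1@(0,0):A a2@(1,2):B a3@(2,1):B a4@(0,2):B a5@(3,0):B a6@(1,0):B a7@(1,1):B a8@(0,3):A a9@(2,2):B

(0, 2)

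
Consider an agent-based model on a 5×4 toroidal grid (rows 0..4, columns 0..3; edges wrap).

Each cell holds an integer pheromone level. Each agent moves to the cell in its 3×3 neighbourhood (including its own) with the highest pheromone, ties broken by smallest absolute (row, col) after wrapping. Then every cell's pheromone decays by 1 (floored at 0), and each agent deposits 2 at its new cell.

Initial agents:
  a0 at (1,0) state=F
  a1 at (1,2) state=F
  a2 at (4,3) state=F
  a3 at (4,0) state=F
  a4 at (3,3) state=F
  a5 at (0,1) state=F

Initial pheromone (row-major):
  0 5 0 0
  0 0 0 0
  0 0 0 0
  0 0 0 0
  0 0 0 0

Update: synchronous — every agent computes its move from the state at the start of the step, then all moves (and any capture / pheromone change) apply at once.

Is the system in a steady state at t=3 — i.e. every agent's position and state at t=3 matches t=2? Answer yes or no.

yes

t=1: a0@(0,1) a1@(0,1) a2@(0,0) a3@(0,1) a4@(2,0) a5@(0,1) | pheromone: 2 12 0 0 / 0 0 0 0 / 2 0 0 0 / 0 0 0 0 / 0 0 0 0
t=2: a0@(0,1) a1@(0,1) a2@(0,1) a3@(0,1) a4@(2,0) a5@(0,1) | pheromone: 1 21 0 0 / 0 0 0 0 / 3 0 0 0 / 0 0 0 0 / 0 0 0 0
t=3: a0@(0,1) a1@(0,1) a2@(0,1) a3@(0,1) a4@(2,0) a5@(0,1) | pheromone: 0 30 0 0 / 0 0 0 0 / 4 0 0 0 / 0 0 0 0 / 0 0 0 0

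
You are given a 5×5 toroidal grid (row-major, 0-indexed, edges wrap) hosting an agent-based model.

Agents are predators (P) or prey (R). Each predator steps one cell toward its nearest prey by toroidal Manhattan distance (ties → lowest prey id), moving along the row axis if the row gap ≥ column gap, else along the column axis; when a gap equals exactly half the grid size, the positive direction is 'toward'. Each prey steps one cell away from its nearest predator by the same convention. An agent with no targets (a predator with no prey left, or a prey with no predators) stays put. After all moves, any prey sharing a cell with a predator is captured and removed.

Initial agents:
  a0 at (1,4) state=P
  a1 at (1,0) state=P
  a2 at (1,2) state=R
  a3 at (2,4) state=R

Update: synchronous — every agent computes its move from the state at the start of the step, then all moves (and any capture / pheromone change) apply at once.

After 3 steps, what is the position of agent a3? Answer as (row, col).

t=1: a0@(2,4):P a1@(1,1):P a3@(3,4):R
t=2: a0@(3,4):P a1@(2,1):P a3@(4,4):R
t=3: a0@(4,4):P a1@(3,1):P a3@(0,4):R

(0, 4)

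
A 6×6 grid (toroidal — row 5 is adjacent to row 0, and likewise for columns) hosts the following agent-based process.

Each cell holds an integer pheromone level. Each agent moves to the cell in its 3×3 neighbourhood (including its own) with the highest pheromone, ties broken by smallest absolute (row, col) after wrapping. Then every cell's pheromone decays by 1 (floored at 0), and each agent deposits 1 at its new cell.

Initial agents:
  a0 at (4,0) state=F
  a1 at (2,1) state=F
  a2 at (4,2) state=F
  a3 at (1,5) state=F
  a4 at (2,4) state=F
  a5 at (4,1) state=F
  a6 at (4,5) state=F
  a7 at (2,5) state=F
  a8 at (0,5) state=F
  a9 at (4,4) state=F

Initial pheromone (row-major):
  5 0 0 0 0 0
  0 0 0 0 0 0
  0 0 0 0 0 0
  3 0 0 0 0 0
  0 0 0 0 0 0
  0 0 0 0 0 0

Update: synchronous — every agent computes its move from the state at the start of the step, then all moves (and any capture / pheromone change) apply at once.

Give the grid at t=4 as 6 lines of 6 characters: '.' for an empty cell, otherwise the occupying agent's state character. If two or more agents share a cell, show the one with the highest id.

F.....
...F..
......
F..F..
......
......

t=1: a0@(3,0) a1@(3,0) a2@(3,1) a3@(0,0) a4@(1,3) a5@(3,0) a6@(3,0) a7@(3,0) a8@(0,0) a9@(3,3) | pheromone: 6 0 0 0 0 0 / 0 0 0 1 0 0 / 0 0 0 0 0 0 / 7 1 0 1 0 0 / 0 0 0 0 0 0 / 0 0 0 0 0 0
t=2: a0@(3,0) a1@(3,0) a2@(3,0) a3@(0,0) a4@(1,3) a5@(3,0) a6@(3,0) a7@(3,0) a8@(0,0) a9@(3,3) | pheromone: 7 0 0 0 0 0 / 0 0 0 1 0 0 / 0 0 0 0 0 0 / 12 0 0 1 0 0 / 0 0 0 0 0 0 / 0 0 0 0 0 0
t=3: a0@(3,0) a1@(3,0) a2@(3,0) a3@(0,0) a4@(1,3) a5@(3,0) a6@(3,0) a7@(3,0) a8@(0,0) a9@(3,3) | pheromone: 8 0 0 0 0 0 / 0 0 0 1 0 0 / 0 0 0 0 0 0 / 17 0 0 1 0 0 / 0 0 0 0 0 0 / 0 0 0 0 0 0
t=4: a0@(3,0) a1@(3,0) a2@(3,0) a3@(0,0) a4@(1,3) a5@(3,0) a6@(3,0) a7@(3,0) a8@(0,0) a9@(3,3) | pheromone: 9 0 0 0 0 0 / 0 0 0 1 0 0 / 0 0 0 0 0 0 / 22 0 0 1 0 0 / 0 0 0 0 0 0 / 0 0 0 0 0 0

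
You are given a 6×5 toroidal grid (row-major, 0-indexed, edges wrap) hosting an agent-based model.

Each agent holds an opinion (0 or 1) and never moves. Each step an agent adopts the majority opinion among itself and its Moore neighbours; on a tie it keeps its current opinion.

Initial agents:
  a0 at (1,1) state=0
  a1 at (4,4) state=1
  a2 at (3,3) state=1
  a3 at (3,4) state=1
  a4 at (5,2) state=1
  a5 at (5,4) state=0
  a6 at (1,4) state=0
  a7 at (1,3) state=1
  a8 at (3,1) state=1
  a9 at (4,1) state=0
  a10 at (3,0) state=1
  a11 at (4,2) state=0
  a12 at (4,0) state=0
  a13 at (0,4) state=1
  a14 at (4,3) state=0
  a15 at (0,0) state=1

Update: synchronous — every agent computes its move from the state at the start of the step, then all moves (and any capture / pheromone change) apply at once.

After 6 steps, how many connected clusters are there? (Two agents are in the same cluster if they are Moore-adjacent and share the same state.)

3

t=1: a0@(1,1):0 a1@(4,4):1 a2@(3,3):1 a3@(3,4):1 a4@(5,2):0 a5@(5,4):0 a6@(1,4):1 a7@(1,3):1 a8@(3,1):0 a9@(4,1):0 a10@(3,0):1 a11@(4,2):0 a12@(4,0):1 a13@(0,4):1 a14@(4,3):1 a15@(0,0):0
t=2: a0@(1,1):0 a1@(4,4):1 a2@(3,3):1 a3@(3,4):1 a4@(5,2):0 a5@(5,4):1 a6@(1,4):1 a7@(1,3):1 a8@(3,1):0 a9@(4,1):0 a10@(3,0):1 a11@(4,2):0 a12@(4,0):1 a13@(0,4):1 a14@(4,3):1 a15@(0,0):0
t=3: a0@(1,1):0 a1@(4,4):1 a2@(3,3):1 a3@(3,4):1 a4@(5,2):0 a5@(5,4):1 a6@(1,4):1 a7@(1,3):1 a8@(3,1):0 a9@(4,1):0 a10@(3,0):1 a11@(4,2):0 a12@(4,0):1 a13@(0,4):1 a14@(4,3):1 a15@(0,0):1
t=4: (unchanged — steady state)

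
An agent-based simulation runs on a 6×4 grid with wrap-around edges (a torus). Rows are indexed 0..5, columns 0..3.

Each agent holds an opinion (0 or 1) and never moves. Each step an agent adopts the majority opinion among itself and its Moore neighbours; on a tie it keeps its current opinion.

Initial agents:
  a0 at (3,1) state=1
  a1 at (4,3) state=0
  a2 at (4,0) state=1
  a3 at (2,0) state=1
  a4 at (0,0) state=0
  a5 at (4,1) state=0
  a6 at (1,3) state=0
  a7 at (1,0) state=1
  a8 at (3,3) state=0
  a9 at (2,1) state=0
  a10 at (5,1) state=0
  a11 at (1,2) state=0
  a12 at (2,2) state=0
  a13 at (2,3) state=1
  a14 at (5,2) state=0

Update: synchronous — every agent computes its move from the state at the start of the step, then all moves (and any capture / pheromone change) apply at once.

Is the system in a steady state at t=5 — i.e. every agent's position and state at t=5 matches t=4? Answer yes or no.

t=1: a0@(3,1):1 a1@(4,3):0 a2@(4,0):0 a3@(2,0):1 a4@(0,0):0 a5@(4,1):0 a6@(1,3):0 a7@(1,0):1 a8@(3,3):0 a9@(2,1):0 a10@(5,1):0 a11@(1,2):0 a12@(2,2):0 a13@(2,3):0 a14@(5,2):0
t=2: a0@(3,1):0 a1@(4,3):0 a2@(4,0):0 a3@(2,0):0 a4@(0,0):0 a5@(4,1):0 a6@(1,3):0 a7@(1,0):0 a8@(3,3):0 a9@(2,1):0 a10@(5,1):0 a11@(1,2):0 a12@(2,2):0 a13@(2,3):0 a14@(5,2):0
t=3: (unchanged — steady state)

yes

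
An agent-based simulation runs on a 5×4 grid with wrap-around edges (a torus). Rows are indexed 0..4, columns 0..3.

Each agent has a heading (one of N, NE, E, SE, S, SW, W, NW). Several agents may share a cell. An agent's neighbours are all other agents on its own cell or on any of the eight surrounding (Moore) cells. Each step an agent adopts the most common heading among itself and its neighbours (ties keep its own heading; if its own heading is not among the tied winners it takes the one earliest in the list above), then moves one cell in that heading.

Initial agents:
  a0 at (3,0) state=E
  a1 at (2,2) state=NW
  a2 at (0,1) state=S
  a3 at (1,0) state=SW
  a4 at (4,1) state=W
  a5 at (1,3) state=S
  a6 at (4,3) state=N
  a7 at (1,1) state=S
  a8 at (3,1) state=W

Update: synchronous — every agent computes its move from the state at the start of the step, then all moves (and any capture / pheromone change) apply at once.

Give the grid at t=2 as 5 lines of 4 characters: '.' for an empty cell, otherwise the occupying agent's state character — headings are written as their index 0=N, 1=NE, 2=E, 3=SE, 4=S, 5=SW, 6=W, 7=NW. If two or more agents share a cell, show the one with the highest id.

t=1: a0@(3,3):W a1@(3,2):S a2@(1,1):S a3@(2,0):S a4@(4,0):W a5@(2,3):S a6@(3,3):N a7@(2,1):S a8@(3,0):W
t=2: a0@(3,2):W a1@(4,2):S a2@(2,1):S a3@(3,0):S a4@(4,3):W a5@(3,3):S a6@(4,3):S a7@(3,1):S a8@(3,3):W

....
....
.4..
4466
..44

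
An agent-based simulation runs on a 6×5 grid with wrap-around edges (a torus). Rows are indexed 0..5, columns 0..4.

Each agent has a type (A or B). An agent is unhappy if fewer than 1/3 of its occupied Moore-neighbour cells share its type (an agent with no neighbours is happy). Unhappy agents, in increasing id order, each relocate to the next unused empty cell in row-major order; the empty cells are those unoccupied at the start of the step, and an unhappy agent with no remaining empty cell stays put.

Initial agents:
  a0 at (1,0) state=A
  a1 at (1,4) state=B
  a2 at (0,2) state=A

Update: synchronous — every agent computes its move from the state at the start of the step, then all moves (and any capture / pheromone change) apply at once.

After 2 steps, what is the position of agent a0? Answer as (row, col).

t=1: a0@(0,0):A a1@(0,1):B a2@(0,2):A
t=2: a0@(0,3):A a1@(0,4):B a2@(1,0):A

(0, 3)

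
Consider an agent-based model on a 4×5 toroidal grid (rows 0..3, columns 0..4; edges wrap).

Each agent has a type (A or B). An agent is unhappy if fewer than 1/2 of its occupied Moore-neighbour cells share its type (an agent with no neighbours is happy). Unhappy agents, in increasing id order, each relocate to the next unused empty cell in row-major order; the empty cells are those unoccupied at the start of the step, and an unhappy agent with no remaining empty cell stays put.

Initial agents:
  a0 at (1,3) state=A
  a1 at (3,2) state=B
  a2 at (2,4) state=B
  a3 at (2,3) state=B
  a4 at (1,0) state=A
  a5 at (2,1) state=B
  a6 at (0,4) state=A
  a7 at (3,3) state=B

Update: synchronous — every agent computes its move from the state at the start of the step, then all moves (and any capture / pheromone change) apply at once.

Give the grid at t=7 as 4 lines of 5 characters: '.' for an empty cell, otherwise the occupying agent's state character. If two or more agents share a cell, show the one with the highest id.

t=1: a0@(0,0):A a1@(3,2):B a2@(2,4):B a3@(2,3):B a4@(0,1):A a5@(2,1):B a6@(0,4):A a7@(3,3):B
t=2: (unchanged — steady state)

AA..A
.....
.B.BB
..BB.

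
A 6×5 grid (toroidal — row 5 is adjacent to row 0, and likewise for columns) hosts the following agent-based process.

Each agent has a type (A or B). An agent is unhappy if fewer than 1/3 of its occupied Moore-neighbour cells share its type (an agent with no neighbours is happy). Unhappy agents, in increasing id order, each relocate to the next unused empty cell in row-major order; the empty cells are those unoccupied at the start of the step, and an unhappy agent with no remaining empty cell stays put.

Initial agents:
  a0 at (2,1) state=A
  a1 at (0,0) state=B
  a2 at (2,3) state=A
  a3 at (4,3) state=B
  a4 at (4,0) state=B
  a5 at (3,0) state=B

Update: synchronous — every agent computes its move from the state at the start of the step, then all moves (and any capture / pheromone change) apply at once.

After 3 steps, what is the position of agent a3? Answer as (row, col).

(4, 3)

t=1: a0@(0,1):A a1@(0,0):B a2@(2,3):A a3@(4,3):B a4@(4,0):B a5@(3,0):B
t=2: a0@(0,2):A a1@(0,3):B a2@(2,3):A a3@(4,3):B a4@(4,0):B a5@(3,0):B
t=3: a0@(0,0):A a1@(0,1):B a2@(2,3):A a3@(4,3):B a4@(4,0):B a5@(3,0):B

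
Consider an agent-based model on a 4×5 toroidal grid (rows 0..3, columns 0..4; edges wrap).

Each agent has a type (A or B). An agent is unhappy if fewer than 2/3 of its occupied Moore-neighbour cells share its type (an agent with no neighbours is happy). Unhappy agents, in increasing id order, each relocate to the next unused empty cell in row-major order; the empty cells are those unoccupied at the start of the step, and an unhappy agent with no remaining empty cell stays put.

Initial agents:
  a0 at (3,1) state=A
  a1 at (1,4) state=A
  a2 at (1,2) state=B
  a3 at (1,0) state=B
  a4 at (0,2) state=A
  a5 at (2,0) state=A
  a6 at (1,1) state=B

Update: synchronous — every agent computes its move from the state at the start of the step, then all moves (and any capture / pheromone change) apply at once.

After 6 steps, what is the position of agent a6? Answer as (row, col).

t=1: a0@(3,1):A a1@(0,0):A a2@(0,1):B a3@(0,3):B a4@(0,4):A a5@(1,3):A a6@(2,1):B
t=2: a0@(0,2):A a1@(0,0):A a2@(1,0):B a3@(1,1):B a4@(0,4):A a5@(1,2):A a6@(1,4):B
t=3: a0@(0,1):A a1@(0,3):A a2@(1,3):B a3@(2,0):B a4@(2,1):A a5@(2,2):A a6@(2,3):B
t=4: a0@(0,1):A a1@(0,0):A a2@(0,2):B a3@(0,4):B a4@(1,0):A a5@(1,1):A a6@(1,2):B
t=5: a0@(0,3):A a1@(0,0):A a2@(1,3):B a3@(1,4):B a4@(1,0):A a5@(2,0):A a6@(2,1):B
t=6: a0@(0,1):A a1@(0,2):A a2@(0,4):B a3@(1,1):B a4@(1,2):A a5@(2,2):A a6@(2,3):B

(2, 3)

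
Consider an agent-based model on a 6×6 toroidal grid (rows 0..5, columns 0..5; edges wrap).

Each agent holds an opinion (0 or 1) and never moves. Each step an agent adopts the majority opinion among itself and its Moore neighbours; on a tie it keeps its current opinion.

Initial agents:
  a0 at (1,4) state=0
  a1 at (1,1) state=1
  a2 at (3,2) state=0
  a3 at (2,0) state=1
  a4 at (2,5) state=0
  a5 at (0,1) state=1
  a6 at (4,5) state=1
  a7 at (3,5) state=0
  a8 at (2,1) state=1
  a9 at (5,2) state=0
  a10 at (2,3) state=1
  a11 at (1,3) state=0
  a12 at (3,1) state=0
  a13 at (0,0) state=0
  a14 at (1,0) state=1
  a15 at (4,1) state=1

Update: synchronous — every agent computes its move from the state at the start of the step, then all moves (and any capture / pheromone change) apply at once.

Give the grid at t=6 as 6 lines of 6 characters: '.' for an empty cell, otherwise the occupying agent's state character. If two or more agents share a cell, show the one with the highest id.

t=1: a0@(1,4):0 a1@(1,1):1 a2@(3,2):1 a3@(2,0):1 a4@(2,5):0 a5@(0,1):1 a6@(4,5):1 a7@(3,5):0 a8@(2,1):1 a9@(5,2):1 a10@(2,3):0 a11@(1,3):0 a12@(3,1):1 a13@(0,0):1 a14@(1,0):1 a15@(4,1):0
t=2: a0@(1,4):0 a1@(1,1):1 a2@(3,2):1 a3@(2,0):1 a4@(2,5):0 a5@(0,1):1 a6@(4,5):1 a7@(3,5):0 a8@(2,1):1 a9@(5,2):1 a10@(2,3):0 a11@(1,3):0 a12@(3,1):1 a13@(0,0):1 a14@(1,0):1 a15@(4,1):1
t=3: (unchanged — steady state)

11....
11.00.
11.0.0
.11..0
.1...1
..1...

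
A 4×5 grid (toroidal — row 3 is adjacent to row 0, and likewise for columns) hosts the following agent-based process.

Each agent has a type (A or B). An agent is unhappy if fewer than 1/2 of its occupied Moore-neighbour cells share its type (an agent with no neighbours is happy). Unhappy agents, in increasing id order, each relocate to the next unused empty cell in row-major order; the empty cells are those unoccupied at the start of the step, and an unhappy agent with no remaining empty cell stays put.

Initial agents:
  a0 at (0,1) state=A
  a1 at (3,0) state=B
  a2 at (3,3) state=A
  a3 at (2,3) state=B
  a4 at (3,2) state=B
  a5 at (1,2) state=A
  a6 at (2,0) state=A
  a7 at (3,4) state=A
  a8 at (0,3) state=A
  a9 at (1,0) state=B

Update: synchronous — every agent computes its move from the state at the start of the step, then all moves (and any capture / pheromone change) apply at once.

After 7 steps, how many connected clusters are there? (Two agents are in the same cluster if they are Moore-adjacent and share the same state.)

2

t=1: a0@(0,0):A a1@(0,2):B a2@(3,3):A a3@(0,4):B a4@(1,1):B a5@(1,2):A a6@(1,3):A a7@(3,4):A a8@(0,3):A a9@(1,4):B
t=2: a0@(0,1):A a1@(1,0):B a2@(3,3):A a3@(2,0):B a4@(2,1):B a5@(1,2):A a6@(2,2):A a7@(3,4):A a8@(0,3):A a9@(2,3):B
t=3: a0@(0,1):A a1@(1,0):B a2@(3,3):A a3@(2,0):B a4@(2,1):B a5@(1,2):A a6@(2,2):A a7@(3,4):A a8@(0,3):A a9@(0,0):B
t=4: a0@(0,2):A a1@(1,0):B a2@(3,3):A a3@(2,0):B a4@(2,1):B a5@(1,2):A a6@(2,2):A a7@(3,4):A a8@(0,3):A a9@(0,4):B
t=5: a0@(0,2):A a1@(1,0):B a2@(3,3):A a3@(2,0):B a4@(2,1):B a5@(1,2):A a6@(2,2):A a7@(3,4):A a8@(0,3):A a9@(0,0):B
t=6: (unchanged — steady state)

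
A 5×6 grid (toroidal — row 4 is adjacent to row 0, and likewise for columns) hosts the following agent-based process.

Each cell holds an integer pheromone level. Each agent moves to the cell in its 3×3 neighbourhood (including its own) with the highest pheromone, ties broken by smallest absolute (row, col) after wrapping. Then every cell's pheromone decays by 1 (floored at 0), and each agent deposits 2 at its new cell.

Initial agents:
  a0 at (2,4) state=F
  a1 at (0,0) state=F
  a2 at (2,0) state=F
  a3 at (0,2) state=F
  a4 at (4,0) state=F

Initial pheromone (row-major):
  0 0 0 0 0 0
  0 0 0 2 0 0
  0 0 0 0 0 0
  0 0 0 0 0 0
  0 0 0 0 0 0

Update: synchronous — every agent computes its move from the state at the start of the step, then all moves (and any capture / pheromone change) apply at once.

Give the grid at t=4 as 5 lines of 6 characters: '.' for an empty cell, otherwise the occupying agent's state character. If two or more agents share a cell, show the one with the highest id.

t=1: a0@(1,3) a1@(0,0) a2@(1,0) a3@(1,3) a4@(0,0) | pheromone: 4 0 0 0 0 0 / 2 0 0 5 0 0 / 0 0 0 0 0 0 / 0 0 0 0 0 0 / 0 0 0 0 0 0
t=2: a0@(1,3) a1@(0,0) a2@(0,0) a3@(1,3) a4@(0,0) | pheromone: 9 0 0 0 0 0 / 1 0 0 8 0 0 / 0 0 0 0 0 0 / 0 0 0 0 0 0 / 0 0 0 0 0 0
t=3: a0@(1,3) a1@(0,0) a2@(0,0) a3@(1,3) a4@(0,0) | pheromone: 14 0 0 0 0 0 / 0 0 0 11 0 0 / 0 0 0 0 0 0 / 0 0 0 0 0 0 / 0 0 0 0 0 0
t=4: a0@(1,3) a1@(0,0) a2@(0,0) a3@(1,3) a4@(0,0) | pheromone: 19 0 0 0 0 0 / 0 0 0 14 0 0 / 0 0 0 0 0 0 / 0 0 0 0 0 0 / 0 0 0 0 0 0

F.....
...F..
......
......
......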